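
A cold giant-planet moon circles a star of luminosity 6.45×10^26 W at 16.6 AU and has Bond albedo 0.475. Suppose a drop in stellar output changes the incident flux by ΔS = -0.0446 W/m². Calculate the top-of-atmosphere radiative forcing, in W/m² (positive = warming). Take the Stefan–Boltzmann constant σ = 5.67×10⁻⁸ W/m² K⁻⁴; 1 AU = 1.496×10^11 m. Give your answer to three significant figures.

d = 16.6 × 1.496×10^11 m = 2.483×10^12 m.
Flux at the orbit: S = L/(4πd²) = 6.45×10^26/(4π·(2.48×10^12)²) = 8.323 W/m².
Only a fraction (1−α) is absorbed and it's spread over 4πR², so ΔF = (1−α)ΔS/4 = -0.005854 W/m².

-0.00585 W/m²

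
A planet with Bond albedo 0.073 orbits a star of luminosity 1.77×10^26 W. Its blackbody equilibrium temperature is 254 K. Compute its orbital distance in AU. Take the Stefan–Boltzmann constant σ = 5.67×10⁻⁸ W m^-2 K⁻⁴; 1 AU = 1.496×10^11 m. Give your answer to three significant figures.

Energy balance gives S = 4σT⁴/(1−α) = 1018 W m^-2.
From L = 4πd²S, d = √(1.77×10^26/(4π·1018)) = 1.176×10^11 m = 0.7861 AU.

0.786 AU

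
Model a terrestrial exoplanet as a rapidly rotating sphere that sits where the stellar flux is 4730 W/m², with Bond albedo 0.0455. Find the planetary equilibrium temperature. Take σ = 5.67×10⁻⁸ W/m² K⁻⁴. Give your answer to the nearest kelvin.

The planet absorbs (1−α)S over its disc πR² and re-emits over 4πR², so the mean absorbed flux is (1−0.0455)·4730/4 = 1129 W/m².
Set σT⁴ = 1129 → T = (1129/σ)^(1/4) = 375.6 K.

376 K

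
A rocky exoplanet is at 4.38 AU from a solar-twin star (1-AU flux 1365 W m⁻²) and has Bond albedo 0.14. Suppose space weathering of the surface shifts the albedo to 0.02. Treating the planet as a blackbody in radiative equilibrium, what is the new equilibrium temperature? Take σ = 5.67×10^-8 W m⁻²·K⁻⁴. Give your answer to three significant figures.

Irradiance scales as 1/d², so S = 1365 W m⁻² × (1/4.38)² = 71.15 W m⁻².
New equilibrium: T₂ = [(1−0.02)·71.15/(4σ)]^(1/4) = 132.4 K.

132 K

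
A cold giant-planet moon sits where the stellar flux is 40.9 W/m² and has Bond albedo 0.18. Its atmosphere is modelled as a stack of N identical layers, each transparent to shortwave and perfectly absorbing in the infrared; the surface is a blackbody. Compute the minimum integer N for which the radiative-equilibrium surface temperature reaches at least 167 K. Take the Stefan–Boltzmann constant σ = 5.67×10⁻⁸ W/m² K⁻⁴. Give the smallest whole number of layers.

5

OLR = S(1−α)/4 = 8.385 W/m²; the top layer radiates at T_e = 110.3 K.
Need (N+1)T_e⁴ ≥ T_s⁴, i.e. N+1 ≥ (167/110.3)⁴ = 5.260.
The minimum whole number is N = 5.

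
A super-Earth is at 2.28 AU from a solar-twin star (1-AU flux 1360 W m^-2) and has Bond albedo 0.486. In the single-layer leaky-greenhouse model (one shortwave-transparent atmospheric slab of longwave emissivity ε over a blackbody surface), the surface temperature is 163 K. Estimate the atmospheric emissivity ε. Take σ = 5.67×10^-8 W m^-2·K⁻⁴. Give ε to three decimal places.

0.320

By the inverse-square law, S = 1360/2.28² = 261.6 W m^-2.
Effective temperature: T_e = [S(1−α)/(4σ)]^(1/4) = 156.0 K.
T_s⁴ = T_e⁴·2/(2−ε) → ε = 2 − 2(T_e/T_s)⁴ = 2 − 2·(156.0/163)⁴ = 0.3202.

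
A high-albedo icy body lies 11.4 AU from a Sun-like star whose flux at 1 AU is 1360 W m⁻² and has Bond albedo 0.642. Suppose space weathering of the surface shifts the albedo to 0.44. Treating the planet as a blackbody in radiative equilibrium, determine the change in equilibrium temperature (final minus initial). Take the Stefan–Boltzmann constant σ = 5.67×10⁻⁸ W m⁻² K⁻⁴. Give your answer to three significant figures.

7.54 K

By the inverse-square law, S = 1360/11.4² = 10.46 W m⁻².
Before: T₁ = [10.46·0.358/(4σ)]^(1/4) = 63.75 K.
After:  T₂ = [10.46·0.56/(4σ)]^(1/4) = 71.30 K.
ΔT = T₂ − T₁ = 7.545 K.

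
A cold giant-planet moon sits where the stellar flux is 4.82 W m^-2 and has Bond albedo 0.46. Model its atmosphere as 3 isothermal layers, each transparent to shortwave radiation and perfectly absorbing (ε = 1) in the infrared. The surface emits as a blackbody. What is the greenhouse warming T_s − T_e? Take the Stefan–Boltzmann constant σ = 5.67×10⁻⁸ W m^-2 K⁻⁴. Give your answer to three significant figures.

OLR = S(1−α)/4 = 0.6507 W m^-2; the top layer radiates at T_e = 58.20 K.
T_s = (N+1)^(1/4)·T_e = 82.31 K.
So the greenhouse effect raises the surface by 82.31 − 58.20 = 24.11 K.

24.1 K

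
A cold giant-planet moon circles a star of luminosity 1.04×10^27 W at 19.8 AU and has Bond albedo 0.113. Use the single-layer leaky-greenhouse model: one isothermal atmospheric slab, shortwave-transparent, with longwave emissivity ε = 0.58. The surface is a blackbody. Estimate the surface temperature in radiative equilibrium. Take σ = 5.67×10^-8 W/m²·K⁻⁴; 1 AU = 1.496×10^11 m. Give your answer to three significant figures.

Orbital distance: d = 19.8 AU = 2.962×10^12 m.
Spreading L over a sphere of radius d: S = 1.04×10^27/(4π·2.96×10^12²) = 9.433 W/m².
The planet radiates to space at T_e = [S(1−α)/(4σ)]^(1/4) = 77.93 K.
Surface balance with a leaky layer gives σT_s⁴ = σT_e⁴·2/(2−ε), so T_s = T_e·[2/(2−0.58)]^(1/4) = 84.90 K.

84.9 kelvin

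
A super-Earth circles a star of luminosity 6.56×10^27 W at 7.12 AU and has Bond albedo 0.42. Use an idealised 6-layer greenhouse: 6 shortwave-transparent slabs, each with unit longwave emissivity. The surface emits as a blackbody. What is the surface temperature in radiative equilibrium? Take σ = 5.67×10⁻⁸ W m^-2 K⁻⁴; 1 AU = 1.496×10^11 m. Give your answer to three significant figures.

Orbital distance: d = 7.12 AU = 1.065×10^12 m.
S = L/(4πd²) = 460.1 W m^-2.
OLR = S(1−α)/4 = 66.72 W m^-2; the top layer radiates at T_e = 185.2 K.
Layer-by-layer balance gives σT_s⁴ = (N+1)σT_e⁴, so T_s = 7^¼·185.2 = 301.3 K.

301 kelvin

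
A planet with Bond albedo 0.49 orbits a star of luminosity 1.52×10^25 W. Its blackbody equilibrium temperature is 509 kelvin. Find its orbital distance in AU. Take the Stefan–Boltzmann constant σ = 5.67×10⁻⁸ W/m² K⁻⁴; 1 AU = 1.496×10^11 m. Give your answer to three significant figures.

Required flux: S = 4σT⁴/(1−α) = 29850 W/m².
From L = 4πd²S, d = √(1.52×10^25/(4π·29850)) = 6.366×10^9 m = 0.04255 AU.

0.0426 AU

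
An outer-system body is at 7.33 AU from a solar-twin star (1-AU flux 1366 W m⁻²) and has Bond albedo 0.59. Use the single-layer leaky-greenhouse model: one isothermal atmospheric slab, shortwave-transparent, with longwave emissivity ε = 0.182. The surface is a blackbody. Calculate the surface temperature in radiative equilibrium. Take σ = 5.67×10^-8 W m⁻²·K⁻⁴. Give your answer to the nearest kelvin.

Flux at the orbit: S = 1366/(7.33)² = 25.42 W m⁻².
At the top of the atmosphere, σT_e⁴ = S(1−α)/4 = 2.606 W m⁻², giving T_e = 82.34 K.
Surface balance with a leaky layer gives σT_s⁴ = σT_e⁴·2/(2−ε), so T_s = T_e·[2/(2−0.182)]^(1/4) = 84.32 K.

84 K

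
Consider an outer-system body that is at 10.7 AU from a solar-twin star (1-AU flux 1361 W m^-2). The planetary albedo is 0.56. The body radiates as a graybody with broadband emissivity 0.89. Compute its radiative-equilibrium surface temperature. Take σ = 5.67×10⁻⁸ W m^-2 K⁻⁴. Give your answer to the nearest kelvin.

Flux at the orbit: S = 1361/(10.7)² = 11.89 W m^-2.
Absorbed flux (global mean): S(1−α)/4 = 11.89·0.44/4 = 1.308 W m^-2.
Equating to εσT⁴ with ε = 0.89: T = (1.308/0.89σ)^(1/4) = 71.35 K.

71 K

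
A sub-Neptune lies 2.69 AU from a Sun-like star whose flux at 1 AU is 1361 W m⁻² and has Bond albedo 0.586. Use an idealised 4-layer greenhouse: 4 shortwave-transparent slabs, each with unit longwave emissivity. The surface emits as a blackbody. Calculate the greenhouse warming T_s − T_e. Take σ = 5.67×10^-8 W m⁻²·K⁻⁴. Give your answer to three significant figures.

Flux at the orbit: S = 1361/(2.69)² = 188.1 W m⁻².
OLR = S(1−α)/4 = 19.47 W m⁻²; the top layer radiates at T_e = 136.1 K.
Surface: T_s = (5)^¼·T_e = 203.5 K.
Warming: T_s − T_e = 67.43 K.

67.4 K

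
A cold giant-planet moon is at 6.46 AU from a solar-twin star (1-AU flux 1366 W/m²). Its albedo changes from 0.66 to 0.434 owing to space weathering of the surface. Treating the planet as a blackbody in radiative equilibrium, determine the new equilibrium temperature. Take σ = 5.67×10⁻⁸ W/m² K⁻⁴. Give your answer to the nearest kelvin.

95 kelvin

Irradiance scales as 1/d², so S = 1366 W/m² × (1/6.46)² = 32.73 W/m².
With the new albedo, S(1−α₂)/4 = 4.632 W/m², so T₂ = 95.07 K.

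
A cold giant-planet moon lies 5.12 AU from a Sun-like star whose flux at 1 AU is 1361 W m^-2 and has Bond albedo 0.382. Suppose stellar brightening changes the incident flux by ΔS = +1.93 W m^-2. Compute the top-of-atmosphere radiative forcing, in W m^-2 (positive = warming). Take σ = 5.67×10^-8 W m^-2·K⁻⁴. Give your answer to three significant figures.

0.298 W m^-2

Irradiance scales as 1/d², so S = 1361 W m^-2 × (1/5.12)² = 51.92 W m^-2.
TOA radiative forcing: ΔF = (1−α)ΔS/4 = 0.618·(+1.93)/4 = 0.2982 W m^-2.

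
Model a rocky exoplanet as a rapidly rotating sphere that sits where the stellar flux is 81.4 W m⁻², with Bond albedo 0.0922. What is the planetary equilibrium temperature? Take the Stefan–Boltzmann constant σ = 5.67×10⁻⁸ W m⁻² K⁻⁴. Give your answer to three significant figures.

Averaging over the sphere, the absorbed flux is S(1−α)/4 = 18.47 W m⁻².
Balancing against σT⁴: T = (18.47/5.67×10⁻⁸)^(1/4) = 134.4 K.

134 kelvin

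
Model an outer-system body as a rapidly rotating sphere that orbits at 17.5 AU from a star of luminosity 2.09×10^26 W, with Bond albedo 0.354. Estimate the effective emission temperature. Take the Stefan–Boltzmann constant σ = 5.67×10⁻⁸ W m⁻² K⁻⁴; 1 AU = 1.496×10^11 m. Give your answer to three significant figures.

51.3 kelvin

d = 17.5 × 1.496×10^11 m = 2.618×10^12 m.
S = L/(4πd²) = 2.427 W m⁻².
Absorbed flux (global mean): S(1−α)/4 = 2.427·0.646/4 = 0.3919 W m⁻².
Set σT⁴ = 0.3919 → T = (0.3919/σ)^(1/4) = 51.27 K.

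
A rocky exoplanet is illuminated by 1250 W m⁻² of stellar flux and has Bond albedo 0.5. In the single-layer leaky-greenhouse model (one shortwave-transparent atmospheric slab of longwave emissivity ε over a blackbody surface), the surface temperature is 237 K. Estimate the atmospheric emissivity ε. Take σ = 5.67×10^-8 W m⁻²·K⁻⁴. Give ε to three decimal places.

0.253

TOA balance gives T_e = 229.1 K.
Inverting T_s⁴ = 2T_e⁴/(2−ε): (T_e/T_s)⁴ = 0.8735, so ε = 2(1 − 0.8735) = 0.2531.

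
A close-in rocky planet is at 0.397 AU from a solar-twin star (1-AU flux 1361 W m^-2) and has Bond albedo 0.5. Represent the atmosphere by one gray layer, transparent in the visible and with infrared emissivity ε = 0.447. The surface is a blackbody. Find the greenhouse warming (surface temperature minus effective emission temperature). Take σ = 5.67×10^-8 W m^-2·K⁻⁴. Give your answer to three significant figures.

24.2 kelvin

Flux at the orbit: S = 1361/(0.397)² = 8635 W m^-2.
At the top of the atmosphere, σT_e⁴ = S(1−α)/4 = 1079 W m^-2, giving T_e = 371.5 K.
Surface balance with a leaky layer gives σT_s⁴ = σT_e⁴·2/(2−ε), so T_s = T_e·[2/(2−0.447)]^(1/4) = 395.7 K.
Greenhouse warming: T_s − T_e = 24.25 K.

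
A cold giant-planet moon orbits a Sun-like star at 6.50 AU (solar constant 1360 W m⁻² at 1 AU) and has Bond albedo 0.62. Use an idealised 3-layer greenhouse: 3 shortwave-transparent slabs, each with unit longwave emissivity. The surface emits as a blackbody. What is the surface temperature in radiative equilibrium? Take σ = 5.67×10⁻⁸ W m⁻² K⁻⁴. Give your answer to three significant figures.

Flux at the orbit: S = 1360/(6.50)² = 32.19 W m⁻².
Top-of-atmosphere balance: σT_e⁴ = S(1−α)/4 = 3.058 W m⁻² → T_e = 85.70 K.
For an N-layer opaque stack, T_s⁴ = (N+1)T_e⁴, hence T_s = (4)^(1/4)×85.70 K = 121.2 K.

121 K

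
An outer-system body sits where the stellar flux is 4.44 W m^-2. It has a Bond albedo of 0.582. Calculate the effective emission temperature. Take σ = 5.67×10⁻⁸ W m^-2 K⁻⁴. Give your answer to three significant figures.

Averaging over the sphere, the absorbed flux is S(1−α)/4 = 0.4640 W m^-2.
In equilibrium σT⁴ equals this, so T = 53.48 K.

53.5 K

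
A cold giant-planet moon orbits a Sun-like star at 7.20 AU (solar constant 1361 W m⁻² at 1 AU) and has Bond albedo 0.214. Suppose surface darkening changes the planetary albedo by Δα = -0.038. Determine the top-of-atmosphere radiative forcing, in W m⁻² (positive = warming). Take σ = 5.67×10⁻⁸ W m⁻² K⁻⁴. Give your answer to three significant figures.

0.249 W m⁻²

Irradiance scales as 1/d², so S = 1361 W m⁻² × (1/7.20)² = 26.25 W m⁻².
The change in absorbed flux is Δ[S(1−α)/4] = −SΔα/4 = 0.2494 W m⁻².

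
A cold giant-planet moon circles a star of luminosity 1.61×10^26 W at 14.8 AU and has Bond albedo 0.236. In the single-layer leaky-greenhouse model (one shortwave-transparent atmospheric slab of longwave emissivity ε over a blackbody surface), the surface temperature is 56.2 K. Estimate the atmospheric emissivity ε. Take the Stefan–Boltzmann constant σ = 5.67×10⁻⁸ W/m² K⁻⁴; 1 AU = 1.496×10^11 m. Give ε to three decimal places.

Orbital distance: d = 14.8 AU = 2.214×10^12 m.
S = L/(4πd²) = 2.614 W/m².
Effective temperature: T_e = [S(1−α)/(4σ)]^(1/4) = 54.47 K.
T_s⁴ = T_e⁴·2/(2−ε) → ε = 2 − 2(T_e/T_s)⁴ = 2 − 2·(54.47/56.2)⁴ = 0.2349.

0.235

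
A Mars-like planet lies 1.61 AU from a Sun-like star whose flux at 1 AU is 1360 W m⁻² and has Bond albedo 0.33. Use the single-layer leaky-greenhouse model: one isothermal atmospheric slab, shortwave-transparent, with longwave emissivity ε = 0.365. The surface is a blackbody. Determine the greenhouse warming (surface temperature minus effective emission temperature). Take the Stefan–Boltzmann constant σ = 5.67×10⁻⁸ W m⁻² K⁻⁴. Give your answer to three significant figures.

10.3 K

By the inverse-square law, S = 1360/1.61² = 524.7 W m⁻².
The planet radiates to space at T_e = [S(1−α)/(4σ)]^(1/4) = 198.4 K.
The surface balance (absorbed SW + ε·downward IR = σT_s⁴) with T_a⁴ = T_s⁴/2 reduces to T_s = T_e·[2/(2−ε)]^¼ = 208.7 K.
Greenhouse warming: T_s − T_e = 10.25 K.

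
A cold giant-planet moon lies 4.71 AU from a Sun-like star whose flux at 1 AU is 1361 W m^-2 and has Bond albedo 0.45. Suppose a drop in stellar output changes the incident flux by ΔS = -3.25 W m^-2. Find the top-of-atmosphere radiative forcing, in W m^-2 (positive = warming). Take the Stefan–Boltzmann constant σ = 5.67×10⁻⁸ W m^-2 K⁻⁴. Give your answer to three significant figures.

-0.447 W m^-2

By the inverse-square law, S = 1361/4.71² = 61.35 W m^-2.
ΔF = Δ[S(1−α)]/4 = (1−0.45)·-3.25/4 = -0.4469 W m^-2.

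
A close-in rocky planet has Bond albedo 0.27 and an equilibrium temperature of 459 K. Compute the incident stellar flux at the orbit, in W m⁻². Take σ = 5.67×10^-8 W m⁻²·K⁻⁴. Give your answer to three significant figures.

From S(1−α)/4 = σT⁴: S = 4σT⁴/(1−α).
σT⁴ = 5.67×10⁻⁸·(459)⁴ = 2517 W m⁻².
S = 4·2517/0.73 = 13790 W m⁻².

13800 W m⁻²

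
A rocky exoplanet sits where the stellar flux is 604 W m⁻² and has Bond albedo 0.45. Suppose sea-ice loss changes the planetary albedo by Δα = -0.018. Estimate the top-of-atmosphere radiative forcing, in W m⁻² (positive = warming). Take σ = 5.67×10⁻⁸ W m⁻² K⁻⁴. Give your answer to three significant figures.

2.72 W m⁻²

The change in absorbed flux is Δ[S(1−α)/4] = −SΔα/4 = 2.718 W m⁻².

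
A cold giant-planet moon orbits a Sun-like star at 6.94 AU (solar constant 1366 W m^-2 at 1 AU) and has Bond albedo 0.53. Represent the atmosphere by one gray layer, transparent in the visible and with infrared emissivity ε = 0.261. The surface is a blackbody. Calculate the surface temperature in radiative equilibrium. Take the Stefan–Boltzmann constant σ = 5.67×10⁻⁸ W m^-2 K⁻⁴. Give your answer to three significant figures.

90.7 kelvin

Irradiance scales as 1/d², so S = 1366 W m^-2 × (1/6.94)² = 28.36 W m^-2.
Effective emission temperature (TOA balance): σT_e⁴ = S(1−α)/4 = 3.332 W m^-2 → T_e = 87.56 K.
Surface balance with a leaky layer gives σT_s⁴ = σT_e⁴·2/(2−ε), so T_s = T_e·[2/(2−0.261)]^(1/4) = 90.67 K.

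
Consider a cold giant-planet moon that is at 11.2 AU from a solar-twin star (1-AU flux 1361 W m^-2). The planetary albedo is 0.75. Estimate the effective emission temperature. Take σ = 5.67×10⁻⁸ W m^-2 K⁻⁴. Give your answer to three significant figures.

58.8 K

Flux at the orbit: S = 1361/(11.2)² = 10.85 W m^-2.
Averaging over the sphere, the absorbed flux is S(1−α)/4 = 0.6781 W m^-2.
In equilibrium σT⁴ equals this, so T = 58.81 K.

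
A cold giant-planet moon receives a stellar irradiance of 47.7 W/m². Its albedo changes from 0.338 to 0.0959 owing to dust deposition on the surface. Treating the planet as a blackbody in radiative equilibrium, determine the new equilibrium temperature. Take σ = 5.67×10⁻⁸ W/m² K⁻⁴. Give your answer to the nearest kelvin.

With the new albedo, S(1−α₂)/4 = 10.78 W/m², so T₂ = 117.4 K.

117 kelvin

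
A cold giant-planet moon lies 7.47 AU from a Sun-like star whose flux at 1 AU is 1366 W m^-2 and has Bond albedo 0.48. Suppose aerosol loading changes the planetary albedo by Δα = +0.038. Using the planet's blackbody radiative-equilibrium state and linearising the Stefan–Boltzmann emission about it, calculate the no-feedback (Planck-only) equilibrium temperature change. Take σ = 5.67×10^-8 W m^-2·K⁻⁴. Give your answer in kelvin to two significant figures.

-1.6 K

Flux at the orbit: S = 1366/(7.47)² = 24.48 W m^-2.
Unperturbed T_e = [24.48·(1−0.48)/(4σ)]^¼ = 86.56 K.
ΔF = −(S/4)Δα = −(24.48/4)×(+0.038) = -0.2326 W m^-2.
Planck response: λ_P = 4σT_e³ = 4·5.67×10⁻⁸·(86.56)³ = 0.1471 W m^-2/K.
Hence the no-feedback warming is ΔF/(4σT_e³) = -1.58 K.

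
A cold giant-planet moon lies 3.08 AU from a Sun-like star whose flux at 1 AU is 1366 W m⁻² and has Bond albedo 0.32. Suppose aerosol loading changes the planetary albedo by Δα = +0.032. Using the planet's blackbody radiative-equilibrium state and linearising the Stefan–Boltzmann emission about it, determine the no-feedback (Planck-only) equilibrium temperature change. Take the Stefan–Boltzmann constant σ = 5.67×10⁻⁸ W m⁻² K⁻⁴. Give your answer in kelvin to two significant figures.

-1.7 kelvin

By the inverse-square law, S = 1366/3.08² = 144.0 W m⁻².
Reference equilibrium: T_e = [S(1−α)/(4σ)]^(1/4) = 144.1 K.
TOA radiative forcing: ΔF = −S·Δα/4 = −144.0·(+0.032)/4 = -1.152 W m⁻².
Linearising σT⁴ gives d(σT⁴)/dT = 4σT_e³ = 0.6793 W m⁻² per K.
ΔT₀ = ΔF/λ_P = -1.152/0.6793 = -1.70 K.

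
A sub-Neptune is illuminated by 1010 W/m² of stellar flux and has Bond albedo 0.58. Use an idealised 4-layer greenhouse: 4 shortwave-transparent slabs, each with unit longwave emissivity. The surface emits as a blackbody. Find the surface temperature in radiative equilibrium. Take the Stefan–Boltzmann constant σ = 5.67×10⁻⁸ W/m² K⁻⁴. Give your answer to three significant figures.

311 kelvin

Top-of-atmosphere balance: σT_e⁴ = S(1−α)/4 = 106.1 W/m² → T_e = 208.0 K.
For an N-layer opaque stack, T_s⁴ = (N+1)T_e⁴, hence T_s = (5)^(1/4)×208.0 K = 311.0 K.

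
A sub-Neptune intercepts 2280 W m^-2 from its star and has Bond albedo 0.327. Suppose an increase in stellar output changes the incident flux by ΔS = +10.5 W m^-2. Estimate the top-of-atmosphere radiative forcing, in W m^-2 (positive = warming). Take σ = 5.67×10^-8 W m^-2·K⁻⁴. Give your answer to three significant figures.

1.77 W m^-2

ΔF = Δ[S(1−α)]/4 = (1−0.327)·+10.5/4 = 1.767 W m^-2.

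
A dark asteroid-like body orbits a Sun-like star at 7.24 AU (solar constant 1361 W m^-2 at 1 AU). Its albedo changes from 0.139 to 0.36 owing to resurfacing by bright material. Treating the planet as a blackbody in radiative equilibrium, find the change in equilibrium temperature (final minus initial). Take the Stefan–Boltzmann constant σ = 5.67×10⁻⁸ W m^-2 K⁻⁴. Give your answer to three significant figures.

Flux at the orbit: S = 1361/(7.24)² = 25.96 W m^-2.
With α = 0.139, T₁ = 99.64 K.
After:  T₂ = [25.96·0.64/(4σ)]^(1/4) = 92.52 K.
Change: 92.52 − 99.64 = -7.122 K.

-7.12 K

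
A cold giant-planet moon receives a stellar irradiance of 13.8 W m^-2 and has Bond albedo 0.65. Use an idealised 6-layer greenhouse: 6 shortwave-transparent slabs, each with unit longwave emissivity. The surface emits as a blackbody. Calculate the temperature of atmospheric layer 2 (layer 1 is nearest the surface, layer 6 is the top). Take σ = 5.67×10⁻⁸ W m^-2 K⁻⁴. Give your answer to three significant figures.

102 kelvin

Top-of-atmosphere balance: σT_e⁴ = S(1−α)/4 = 1.208 W m^-2 → T_e = 67.93 K.
The net upward flux σT_e⁴ is constant between every pair of levels, so T_k⁴ = (N+1−k)T_e⁴.
T_2 = (5)^(1/4)·67.93 = 101.6 K.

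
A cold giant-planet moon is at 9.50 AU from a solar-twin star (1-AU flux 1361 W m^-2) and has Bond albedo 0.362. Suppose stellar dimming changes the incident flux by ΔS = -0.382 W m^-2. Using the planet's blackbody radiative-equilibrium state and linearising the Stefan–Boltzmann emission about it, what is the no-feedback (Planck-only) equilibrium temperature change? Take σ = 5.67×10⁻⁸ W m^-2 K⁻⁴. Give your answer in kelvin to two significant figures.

-0.51 K

Flux at the orbit: S = 1361/(9.50)² = 15.08 W m^-2.
Reference equilibrium: T_e = [S(1−α)/(4σ)]^(1/4) = 80.70 K.
ΔF = Δ[S(1−α)]/4 = (1−0.362)·-0.382/4 = -0.06093 W m^-2.
Linearising σT⁴ gives d(σT⁴)/dT = 4σT_e³ = 0.1192 W m^-2 per K.
So ΔT₀ = -0.06093/0.1192 = -0.511 K.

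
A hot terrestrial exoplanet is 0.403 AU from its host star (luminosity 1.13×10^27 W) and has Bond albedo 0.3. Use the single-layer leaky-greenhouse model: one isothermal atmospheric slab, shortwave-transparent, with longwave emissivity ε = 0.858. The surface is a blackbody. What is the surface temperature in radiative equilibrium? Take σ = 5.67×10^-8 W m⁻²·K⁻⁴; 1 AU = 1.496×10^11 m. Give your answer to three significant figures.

Orbital distance: d = 0.403 AU = 6.029×10^10 m.
S = L/(4πd²) = 24740 W m⁻².
Effective emission temperature (TOA balance): σT_e⁴ = S(1−α)/4 = 4329 W m⁻² → T_e = 525.7 K.
Surface balance with a leaky layer gives σT_s⁴ = σT_e⁴·2/(2−ε), so T_s = T_e·[2/(2−0.858)]^(1/4) = 604.7 K.

605 K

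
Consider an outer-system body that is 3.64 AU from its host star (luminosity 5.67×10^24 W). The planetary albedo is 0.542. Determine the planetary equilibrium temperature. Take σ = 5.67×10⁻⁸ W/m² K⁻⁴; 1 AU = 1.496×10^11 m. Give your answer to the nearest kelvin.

Orbital distance: d = 3.64 AU = 5.445×10^11 m.
S = L/(4πd²) = 1.522 W/m².
Averaging over the sphere, the absorbed flux is S(1−α)/4 = 0.1742 W/m².
Set σT⁴ = 0.1742 → T = (0.1742/σ)^(1/4) = 41.87 K.

42 kelvin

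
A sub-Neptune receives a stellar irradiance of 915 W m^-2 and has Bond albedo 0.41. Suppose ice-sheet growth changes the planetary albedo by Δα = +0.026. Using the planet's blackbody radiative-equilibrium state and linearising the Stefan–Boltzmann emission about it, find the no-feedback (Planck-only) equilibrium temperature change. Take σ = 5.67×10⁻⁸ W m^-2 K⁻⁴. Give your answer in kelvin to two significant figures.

The baseline emission temperature is T_e = 220.9 K.
ΔF = −(S/4)Δα = −(915.0/4)×(+0.026) = -5.947 W m^-2.
Linearising σT⁴ gives d(σT⁴)/dT = 4σT_e³ = 2.444 W m^-2 per K.
Hence the no-feedback warming is ΔF/(4σT_e³) = -2.43 K.

-2.4 kelvin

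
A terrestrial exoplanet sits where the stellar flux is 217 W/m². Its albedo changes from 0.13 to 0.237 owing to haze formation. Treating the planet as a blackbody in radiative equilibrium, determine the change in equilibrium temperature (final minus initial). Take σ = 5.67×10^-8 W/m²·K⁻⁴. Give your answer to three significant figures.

-5.48 kelvin

With α = 0.13, T₁ = 169.9 K.
After:  T₂ = [217.0·0.763/(4σ)]^(1/4) = 164.4 K.
Change: 164.4 − 169.9 = -5.482 K.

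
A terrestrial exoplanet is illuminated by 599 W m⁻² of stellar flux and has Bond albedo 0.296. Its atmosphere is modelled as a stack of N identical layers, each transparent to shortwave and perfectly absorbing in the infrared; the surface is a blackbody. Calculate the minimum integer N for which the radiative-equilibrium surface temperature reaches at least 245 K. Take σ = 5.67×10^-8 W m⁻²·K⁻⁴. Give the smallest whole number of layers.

Top-of-atmosphere balance: σT_e⁴ = S(1−α)/4 = 105.4 W m⁻² → T_e = 207.7 K.
Need (N+1)T_e⁴ ≥ T_s⁴, i.e. N+1 ≥ (245/207.7)⁴ = 1.938.
The minimum whole number is N = 1.

1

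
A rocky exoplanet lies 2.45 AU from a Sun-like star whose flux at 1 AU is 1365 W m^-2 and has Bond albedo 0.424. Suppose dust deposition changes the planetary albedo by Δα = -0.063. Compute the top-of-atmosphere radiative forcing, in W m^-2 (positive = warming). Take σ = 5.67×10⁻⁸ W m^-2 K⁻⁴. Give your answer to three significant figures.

Irradiance scales as 1/d², so S = 1365 W m^-2 × (1/2.45)² = 227.4 W m^-2.
ΔF = −(S/4)Δα = −(227.4/4)×(-0.063) = 3.582 W m^-2.

3.58 W m^-2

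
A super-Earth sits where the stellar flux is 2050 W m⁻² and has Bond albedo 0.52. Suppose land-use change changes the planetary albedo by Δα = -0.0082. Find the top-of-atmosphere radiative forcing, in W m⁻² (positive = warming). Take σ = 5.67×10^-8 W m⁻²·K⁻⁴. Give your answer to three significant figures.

4.20 W m⁻²

TOA radiative forcing: ΔF = −S·Δα/4 = −2050·(-0.0082)/4 = 4.203 W m⁻².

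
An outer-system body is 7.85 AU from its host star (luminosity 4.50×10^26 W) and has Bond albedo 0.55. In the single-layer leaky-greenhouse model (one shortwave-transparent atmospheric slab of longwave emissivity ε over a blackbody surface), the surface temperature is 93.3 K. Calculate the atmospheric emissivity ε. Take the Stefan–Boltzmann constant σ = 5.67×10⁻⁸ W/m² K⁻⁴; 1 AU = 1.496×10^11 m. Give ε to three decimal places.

0.640

d = 7.85 × 1.496×10^11 m = 1.174×10^12 m.
Flux at the orbit: S = L/(4πd²) = 4.50×10^26/(4π·(1.17×10^12)²) = 25.97 W/m².
First, T_e = [25.97·(1−0.55)/(4σ)]^(1/4) = 84.72 K.
Since (2−ε)/2 = (T_e/T_s)⁴ = 0.6799, ε = 0.6402.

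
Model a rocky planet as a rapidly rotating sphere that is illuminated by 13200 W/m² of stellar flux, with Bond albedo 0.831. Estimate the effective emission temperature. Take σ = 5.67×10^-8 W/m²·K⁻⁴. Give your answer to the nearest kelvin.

Absorbed flux (global mean): S(1−α)/4 = 13200·0.169/4 = 557.7 W/m².
In equilibrium σT⁴ equals this, so T = 314.9 K.

315 kelvin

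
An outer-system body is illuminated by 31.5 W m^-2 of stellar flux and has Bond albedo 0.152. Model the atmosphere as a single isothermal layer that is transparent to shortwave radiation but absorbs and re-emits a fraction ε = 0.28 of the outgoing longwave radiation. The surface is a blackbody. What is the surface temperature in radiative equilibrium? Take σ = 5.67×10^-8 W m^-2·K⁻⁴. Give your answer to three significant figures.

108 K

Effective emission temperature (TOA balance): σT_e⁴ = S(1−α)/4 = 6.678 W m^-2 → T_e = 104.2 K.
Surface balance with a leaky layer gives σT_s⁴ = σT_e⁴·2/(2−ε), so T_s = T_e·[2/(2−0.28)]^(1/4) = 108.2 K.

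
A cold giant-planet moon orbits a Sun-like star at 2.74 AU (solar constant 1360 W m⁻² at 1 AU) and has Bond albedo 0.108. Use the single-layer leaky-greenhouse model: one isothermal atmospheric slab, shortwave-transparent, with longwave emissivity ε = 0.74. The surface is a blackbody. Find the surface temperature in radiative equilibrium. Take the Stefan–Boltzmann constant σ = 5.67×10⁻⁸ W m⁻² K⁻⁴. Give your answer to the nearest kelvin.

By the inverse-square law, S = 1360/2.74² = 181.1 W m⁻².
The planet radiates to space at T_e = [S(1−α)/(4σ)]^(1/4) = 163.4 K.
The surface balance (absorbed SW + ε·downward IR = σT_s⁴) with T_a⁴ = T_s⁴/2 reduces to T_s = T_e·[2/(2−ε)]^¼ = 183.4 K.

183 K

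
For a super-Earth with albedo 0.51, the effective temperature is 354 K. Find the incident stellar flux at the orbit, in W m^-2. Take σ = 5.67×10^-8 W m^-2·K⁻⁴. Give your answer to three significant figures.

7270 W m^-2

From S(1−α)/4 = σT⁴: S = 4σT⁴/(1−α).
The emitted flux is σT⁴ = 890.4 W m^-2.
S = 4·890.4/0.49 = 7269 W m^-2.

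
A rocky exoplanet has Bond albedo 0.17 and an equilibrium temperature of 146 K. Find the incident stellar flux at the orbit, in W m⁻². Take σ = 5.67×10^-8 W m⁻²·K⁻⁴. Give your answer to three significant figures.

From S(1−α)/4 = σT⁴: S = 4σT⁴/(1−α).
The emitted flux is σT⁴ = 25.76 W m⁻².
S = 4·25.76/0.83 = 124.2 W m⁻².

124 W m⁻²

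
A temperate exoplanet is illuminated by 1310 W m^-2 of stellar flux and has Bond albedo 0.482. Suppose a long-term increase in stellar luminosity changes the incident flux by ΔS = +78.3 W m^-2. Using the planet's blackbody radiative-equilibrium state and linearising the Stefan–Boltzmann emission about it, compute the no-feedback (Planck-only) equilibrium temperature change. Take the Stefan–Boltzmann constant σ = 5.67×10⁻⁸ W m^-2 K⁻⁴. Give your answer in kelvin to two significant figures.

3.5 kelvin

Reference equilibrium: T_e = [S(1−α)/(4σ)]^(1/4) = 233.9 K.
TOA radiative forcing: ΔF = (1−α)ΔS/4 = 0.518·(+78.3)/4 = 10.14 W m^-2.
The Planck feedback parameter is 4σT_e³ = 2.901 W m^-2/K.
So ΔT₀ = 10.14/2.901 = 3.49 K.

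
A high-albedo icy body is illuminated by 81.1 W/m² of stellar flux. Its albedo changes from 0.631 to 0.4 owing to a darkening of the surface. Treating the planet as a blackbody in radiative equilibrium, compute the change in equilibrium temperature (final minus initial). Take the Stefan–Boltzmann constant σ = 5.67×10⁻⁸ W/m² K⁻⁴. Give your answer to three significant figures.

With α = 0.631, T₁ = 107.2 K.
Final:   T₂ = [S(1−0.4)/(4σ)]^(1/4) = 121.0 K.
Change: 121.0 − 107.2 = 13.85 K.

13.9 kelvin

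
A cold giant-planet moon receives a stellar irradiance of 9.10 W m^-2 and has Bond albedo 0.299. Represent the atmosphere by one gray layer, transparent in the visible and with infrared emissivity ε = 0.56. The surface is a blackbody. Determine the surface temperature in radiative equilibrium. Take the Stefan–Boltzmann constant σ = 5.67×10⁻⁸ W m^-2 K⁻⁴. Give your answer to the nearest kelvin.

79 kelvin

Effective emission temperature (TOA balance): σT_e⁴ = S(1−α)/4 = 1.595 W m^-2 → T_e = 72.82 K.
Surface balance with a leaky layer gives σT_s⁴ = σT_e⁴·2/(2−ε), so T_s = T_e·[2/(2−0.56)]^(1/4) = 79.06 K.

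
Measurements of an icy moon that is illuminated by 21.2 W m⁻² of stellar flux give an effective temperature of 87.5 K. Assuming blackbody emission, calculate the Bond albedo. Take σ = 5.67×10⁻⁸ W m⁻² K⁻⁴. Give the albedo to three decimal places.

Energy balance: S(1−α)/4 = σT⁴, so 1−α = 4σT⁴/S.
4σT⁴ = 4·5.67×10⁻⁸·(87.5)⁴ = 13.29 W m⁻².
Hence α = 1 − 13.29/21.20 = 0.3729.

0.373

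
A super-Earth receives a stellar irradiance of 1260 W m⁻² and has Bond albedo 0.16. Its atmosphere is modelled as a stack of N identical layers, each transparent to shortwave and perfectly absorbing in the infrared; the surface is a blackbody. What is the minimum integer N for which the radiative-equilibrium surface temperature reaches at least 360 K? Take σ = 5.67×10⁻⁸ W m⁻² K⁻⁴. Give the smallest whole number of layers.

OLR = S(1−α)/4 = 264.6 W m⁻²; the top layer radiates at T_e = 261.4 K.
T_s = (N+1)^(1/4)·T_e ≥ 360 K requires N+1 ≥ (T_s/T_e)⁴ = (360/261.4)⁴ = 3.599.
So N ≥ 2.599; the smallest integer is N = 3.

3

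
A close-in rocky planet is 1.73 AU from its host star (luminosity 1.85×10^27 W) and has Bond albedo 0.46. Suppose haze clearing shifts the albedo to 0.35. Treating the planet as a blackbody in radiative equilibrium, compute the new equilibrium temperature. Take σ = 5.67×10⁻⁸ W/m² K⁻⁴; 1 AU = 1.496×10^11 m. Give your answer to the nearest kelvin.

d = 1.73 × 1.496×10^11 m = 2.588×10^11 m.
Spreading L over a sphere of radius d: S = 1.85×10^27/(4π·2.59×10^11²) = 2198 W/m².
With the new albedo, S(1−α₂)/4 = 357.2 W/m², so T₂ = 281.7 K.

282 K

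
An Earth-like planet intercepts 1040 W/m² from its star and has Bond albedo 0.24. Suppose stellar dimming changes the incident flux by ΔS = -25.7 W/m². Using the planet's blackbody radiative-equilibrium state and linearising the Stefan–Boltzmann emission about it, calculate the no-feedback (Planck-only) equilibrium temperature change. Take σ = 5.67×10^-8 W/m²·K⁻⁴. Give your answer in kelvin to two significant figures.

Reference equilibrium: T_e = [S(1−α)/(4σ)]^(1/4) = 243.0 K.
Only a fraction (1−α) is absorbed and it's spread over 4πR², so ΔF = (1−α)ΔS/4 = -4.883 W/m².
Linearising σT⁴ gives d(σT⁴)/dT = 4σT_e³ = 3.253 W/m² per K.
ΔT₀ = ΔF/λ_P = -4.883/3.253 = -1.50 K.

-1.5 K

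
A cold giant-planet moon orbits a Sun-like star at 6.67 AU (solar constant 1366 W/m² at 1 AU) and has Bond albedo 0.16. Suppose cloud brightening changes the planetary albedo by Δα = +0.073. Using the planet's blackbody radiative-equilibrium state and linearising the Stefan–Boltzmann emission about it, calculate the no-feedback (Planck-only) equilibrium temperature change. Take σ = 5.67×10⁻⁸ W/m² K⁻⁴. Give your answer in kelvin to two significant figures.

By the inverse-square law, S = 1366/6.67² = 30.70 W/m².
Unperturbed T_e = [30.70·(1−0.16)/(4σ)]^¼ = 103.3 K.
ΔF = −(S/4)Δα = −(30.70/4)×(+0.073) = -0.5604 W/m².
Planck response: λ_P = 4σT_e³ = 4·5.67×10⁻⁸·(103.3)³ = 0.2498 W/m²/K.
ΔT₀ = ΔF/λ_P = -0.5604/0.2498 = -2.24 K.

-2.2 K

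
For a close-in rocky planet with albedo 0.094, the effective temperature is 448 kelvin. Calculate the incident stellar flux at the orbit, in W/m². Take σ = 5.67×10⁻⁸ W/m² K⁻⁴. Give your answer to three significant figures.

Invert the energy balance for S: S = 4σT⁴/(1−α).
The emitted flux is σT⁴ = 2284 W/m².
So S = 4×2284/(1−0.094) = 10080 W/m².

10100 W/m²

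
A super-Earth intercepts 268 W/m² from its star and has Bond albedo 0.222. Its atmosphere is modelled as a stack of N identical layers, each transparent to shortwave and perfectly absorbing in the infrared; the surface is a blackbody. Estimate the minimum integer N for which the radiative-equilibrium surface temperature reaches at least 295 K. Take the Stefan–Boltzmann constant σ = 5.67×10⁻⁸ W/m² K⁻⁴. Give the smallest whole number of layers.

8

OLR = S(1−α)/4 = 52.13 W/m²; the top layer radiates at T_e = 174.1 K.
Since T_s⁴ = (N+1)T_e⁴, we need N ≥ (T_s/T_e)⁴ − 1 = 7.238.
Rounding up, N = 8.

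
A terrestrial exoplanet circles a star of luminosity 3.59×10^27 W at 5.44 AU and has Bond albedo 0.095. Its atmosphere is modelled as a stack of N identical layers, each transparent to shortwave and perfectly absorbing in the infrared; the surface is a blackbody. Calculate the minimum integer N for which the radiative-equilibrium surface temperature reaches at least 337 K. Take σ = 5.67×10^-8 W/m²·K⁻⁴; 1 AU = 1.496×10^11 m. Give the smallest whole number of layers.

7

Orbital distance: d = 5.44 AU = 8.138×10^11 m.
S = L/(4πd²) = 431.3 W/m².
Top-of-atmosphere balance: σT_e⁴ = S(1−α)/4 = 97.59 W/m² → T_e = 203.7 K.
Since T_s⁴ = (N+1)T_e⁴, we need N ≥ (T_s/T_e)⁴ − 1 = 6.494.
Rounding up, N = 7.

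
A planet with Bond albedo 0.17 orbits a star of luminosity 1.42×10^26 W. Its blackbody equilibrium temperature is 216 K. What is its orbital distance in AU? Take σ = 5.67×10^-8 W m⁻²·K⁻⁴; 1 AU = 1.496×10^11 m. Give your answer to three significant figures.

0.921 AU

Required flux: S = 4σT⁴/(1−α) = 594.8 W m⁻².
S = L/(4πd²) → d = √(L/4πS) = √(1.42×10^26/(4π·594.8)) = 1.378×10^11 m = 0.9213 AU.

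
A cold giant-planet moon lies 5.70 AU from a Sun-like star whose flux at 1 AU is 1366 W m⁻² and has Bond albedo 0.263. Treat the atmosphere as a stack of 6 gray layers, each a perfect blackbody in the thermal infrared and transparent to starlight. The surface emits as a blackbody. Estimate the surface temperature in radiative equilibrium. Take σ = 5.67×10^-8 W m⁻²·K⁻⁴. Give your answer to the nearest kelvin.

176 kelvin

Irradiance scales as 1/d², so S = 1366 W m⁻² × (1/5.70)² = 42.04 W m⁻².
The effective emission temperature is T_e = [S(1−α)/(4σ)]^¼ = 108.1 K.
Layer-by-layer balance gives σT_s⁴ = (N+1)σT_e⁴, so T_s = 7^¼·108.1 = 175.9 K.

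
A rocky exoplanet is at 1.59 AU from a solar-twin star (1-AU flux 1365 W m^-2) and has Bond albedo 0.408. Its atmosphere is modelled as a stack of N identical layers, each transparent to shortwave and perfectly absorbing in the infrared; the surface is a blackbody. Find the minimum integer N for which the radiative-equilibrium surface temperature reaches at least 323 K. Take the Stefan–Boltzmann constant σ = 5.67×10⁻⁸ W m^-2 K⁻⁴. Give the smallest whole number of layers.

7

Irradiance scales as 1/d², so S = 1365 W m^-2 × (1/1.59)² = 539.9 W m^-2.
OLR = S(1−α)/4 = 79.91 W m^-2; the top layer radiates at T_e = 193.8 K.
Since T_s⁴ = (N+1)T_e⁴, we need N ≥ (T_s/T_e)⁴ − 1 = 6.723.
So N ≥ 6.723; the smallest integer is N = 7.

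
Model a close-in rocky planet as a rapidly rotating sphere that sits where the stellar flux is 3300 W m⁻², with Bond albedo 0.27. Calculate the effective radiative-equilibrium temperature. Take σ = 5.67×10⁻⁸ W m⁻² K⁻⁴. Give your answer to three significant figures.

The planet absorbs (1−α)S over its disc πR² and re-emits over 4πR², so the mean absorbed flux is (1−0.27)·3300/4 = 602.2 W m⁻².
In equilibrium σT⁴ equals this, so T = 321.0 K.

321 kelvin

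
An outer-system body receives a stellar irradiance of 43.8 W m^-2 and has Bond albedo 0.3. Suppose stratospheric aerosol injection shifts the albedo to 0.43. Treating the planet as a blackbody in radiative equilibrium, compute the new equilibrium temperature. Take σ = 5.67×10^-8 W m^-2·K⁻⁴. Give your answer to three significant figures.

New equilibrium: T₂ = [(1−0.43)·43.80/(4σ)]^(1/4) = 102.4 K.

102 K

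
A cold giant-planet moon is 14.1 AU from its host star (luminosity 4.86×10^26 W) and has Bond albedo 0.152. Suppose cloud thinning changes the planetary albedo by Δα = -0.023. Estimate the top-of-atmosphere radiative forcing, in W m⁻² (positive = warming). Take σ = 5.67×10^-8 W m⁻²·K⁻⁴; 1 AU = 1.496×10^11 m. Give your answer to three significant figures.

Orbital distance: d = 14.1 AU = 2.109×10^12 m.
S = L/(4πd²) = 8.692 W m⁻².
TOA radiative forcing: ΔF = −S·Δα/4 = −8.692·(-0.023)/4 = 0.04998 W m⁻².

0.0500 W m⁻²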